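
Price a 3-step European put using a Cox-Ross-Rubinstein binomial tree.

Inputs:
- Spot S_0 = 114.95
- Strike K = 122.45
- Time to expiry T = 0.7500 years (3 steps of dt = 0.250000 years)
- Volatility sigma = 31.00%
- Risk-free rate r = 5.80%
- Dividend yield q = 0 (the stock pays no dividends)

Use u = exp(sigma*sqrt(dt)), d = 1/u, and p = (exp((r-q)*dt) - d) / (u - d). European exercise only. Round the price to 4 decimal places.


dt = T/N = 0.250000
u = exp(sigma*sqrt(dt)) = 1.167658; d = 1/u = 0.856415
p = (exp((r-q)*dt) - d) / (u - d) = 0.508254
Discount per step: exp(-r*dt) = 0.985605
Stock lattice S(k, i) with i counting down-moves:
  k=0: S(0,0) = 114.9500
  k=1: S(1,0) = 134.2223; S(1,1) = 98.4449
  k=2: S(2,0) = 156.7257; S(2,1) = 114.9500; S(2,2) = 84.3097
  k=3: S(3,0) = 183.0020; S(3,1) = 134.2223; S(3,2) = 98.4449; S(3,3) = 72.2041
Terminal payoffs V(N, i) = max(K - S_T, 0):
  V(3,0) = 0.000000; V(3,1) = 0.000000; V(3,2) = 24.005075; V(3,3) = 50.245870
Backward induction: V(k, i) = exp(-r*dt) * [p * V(k+1, i) + (1-p) * V(k+1, i+1)].
  V(2,0) = exp(-r*dt) * [p*0.000000 + (1-p)*0.000000] = 0.000000
  V(2,1) = exp(-r*dt) * [p*0.000000 + (1-p)*24.005075] = 11.634466
  V(2,2) = exp(-r*dt) * [p*24.005075 + (1-p)*50.245870] = 36.377558
  V(1,0) = exp(-r*dt) * [p*0.000000 + (1-p)*11.634466] = 5.638841
  V(1,1) = exp(-r*dt) * [p*11.634466 + (1-p)*36.377558] = 23.459141
  V(0,0) = exp(-r*dt) * [p*5.638841 + (1-p)*23.459141] = 14.194578

Answer: Price = V(0,0) = 14.1946


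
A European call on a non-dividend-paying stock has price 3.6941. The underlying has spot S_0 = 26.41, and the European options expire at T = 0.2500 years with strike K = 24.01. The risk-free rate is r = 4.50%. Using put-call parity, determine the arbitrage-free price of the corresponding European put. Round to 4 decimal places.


Put-call parity: C - P = S_0 * exp(-qT) - K * exp(-rT).
S_0 * exp(-qT) = 26.4100 * 1.00000000 = 26.41000000
K * exp(-rT) = 24.0100 * 0.98881304 = 23.74140120
P = C - S*exp(-qT) + K*exp(-rT)
P = 3.6941 - 26.41000000 + 23.74140120 = 1.0255

Answer: Put price = 1.0255


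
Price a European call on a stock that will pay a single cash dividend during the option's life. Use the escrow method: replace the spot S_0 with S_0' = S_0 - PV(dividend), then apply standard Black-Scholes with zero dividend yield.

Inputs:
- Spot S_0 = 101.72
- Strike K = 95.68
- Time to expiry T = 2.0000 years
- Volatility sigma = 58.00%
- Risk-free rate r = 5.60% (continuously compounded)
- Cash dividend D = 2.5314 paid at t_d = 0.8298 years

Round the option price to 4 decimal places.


Answer: Price = 36.7548

Derivation:
PV(D) = D * exp(-r * t_d) = 2.5314 * 0.95459434 = 2.41646012
S_0' = S_0 - PV(D) = 101.7200 - 2.41646012 = 99.30353988
d1 = (ln(S_0'/K) + (r + sigma^2/2)*T) / (sigma*sqrt(T)) = 0.59198483
d2 = d1 - sigma*sqrt(T) = -0.22825903
exp(-rT) = 0.89404426
N(d1) = 0.72306963; N(d2) = 0.40972244
C = S_0' * N(d1) - K * exp(-rT) * N(d2) = 99.30353988 * 0.72306963 - 95.6800 * 0.89404426 * 0.40972244 = 36.7548


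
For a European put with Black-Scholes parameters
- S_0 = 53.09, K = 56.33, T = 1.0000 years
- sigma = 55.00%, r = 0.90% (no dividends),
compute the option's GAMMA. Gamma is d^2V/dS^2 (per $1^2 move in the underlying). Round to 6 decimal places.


Answer: Gamma = 0.013434

Derivation:
d1 = 0.1836569703; d2 = -0.3663430297
phi(d1) = 0.3922705595; exp(-qT) = 1.0000000000; exp(-rT) = 0.9910403788
Gamma = exp(-qT) * phi(d1) / (S * sigma * sqrt(T)) = 1.0000000000 * 0.3922705595 / (53.0900 * 0.5500 * 1.0000000000) = 0.013434


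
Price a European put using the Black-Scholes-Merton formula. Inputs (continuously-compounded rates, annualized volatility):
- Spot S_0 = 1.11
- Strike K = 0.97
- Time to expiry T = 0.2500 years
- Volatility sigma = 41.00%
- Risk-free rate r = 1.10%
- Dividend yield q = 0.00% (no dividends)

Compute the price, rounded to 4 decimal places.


Answer: Price = 0.0318

Derivation:
d1 = (ln(S/K) + (r - q + 0.5*sigma^2) * T) / (sigma * sqrt(T)) = 0.77356938
d2 = d1 - sigma * sqrt(T) = 0.56856938
exp(-rT) = 0.99725378; exp(-qT) = 1.00000000
P = K * exp(-rT) * N(-d2) - S_0 * exp(-qT) * N(-d1)
N(-d1) = 0.21959274; N(-d2) = 0.28482420
P = 0.9700 * 0.99725378 * 0.28482420 - 1.1100 * 1.00000000 * 0.21959274 = 0.0318


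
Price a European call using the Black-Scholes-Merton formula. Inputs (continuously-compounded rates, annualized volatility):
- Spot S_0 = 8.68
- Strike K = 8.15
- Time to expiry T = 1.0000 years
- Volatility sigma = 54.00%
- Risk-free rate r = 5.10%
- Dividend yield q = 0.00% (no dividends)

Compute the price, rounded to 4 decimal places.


d1 = (ln(S/K) + (r - q + 0.5*sigma^2) * T) / (sigma * sqrt(T)) = 0.48111778
d2 = d1 - sigma * sqrt(T) = -0.05888222
exp(-rT) = 0.95027867; exp(-qT) = 1.00000000
C = S_0 * exp(-qT) * N(d1) - K * exp(-rT) * N(d2)
N(d1) = 0.68478360; N(d2) = 0.47652296
C = 8.6800 * 1.00000000 * 0.68478360 - 8.1500 * 0.95027867 * 0.47652296 = 2.2534

Answer: Price = 2.2534


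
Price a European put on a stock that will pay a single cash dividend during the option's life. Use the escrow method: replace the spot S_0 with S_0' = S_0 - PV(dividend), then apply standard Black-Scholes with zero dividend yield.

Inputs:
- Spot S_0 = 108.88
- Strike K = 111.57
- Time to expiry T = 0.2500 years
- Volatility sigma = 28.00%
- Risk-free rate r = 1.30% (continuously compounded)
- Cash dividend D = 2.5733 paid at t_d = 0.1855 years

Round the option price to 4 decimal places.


PV(D) = D * exp(-r * t_d) = 2.5733 * 0.99759141 = 2.56710196
S_0' = S_0 - PV(D) = 108.8800 - 2.56710196 = 106.31289804
d1 = (ln(S_0'/K) + (r + sigma^2/2)*T) / (sigma*sqrt(T)) = -0.25153987
d2 = d1 - sigma*sqrt(T) = -0.39153987
exp(-rT) = 0.99675528
N(-d1) = 0.59930163; N(-d2) = 0.65230089
P = K * exp(-rT) * N(-d2) - S_0' * N(-d1) = 111.5700 * 0.99675528 * 0.65230089 - 106.31289804 * 0.59930163 = 8.8276

Answer: Price = 8.8276


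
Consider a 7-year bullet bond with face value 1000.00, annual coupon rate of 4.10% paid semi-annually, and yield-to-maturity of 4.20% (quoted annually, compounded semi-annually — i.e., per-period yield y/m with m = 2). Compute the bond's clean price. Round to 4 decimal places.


Coupon per period c = face * coupon_rate / m = 20.500000
Periods per year m = 2; per-period yield y/m = 0.021000
Number of cashflows N = 14
Cashflows (t years, CF_t, discount factor 1/(1+y/m)^(m*t), PV):
  t = 0.5000: CF_t = 20.500000, DF = 0.979432, PV = 20.078355
  t = 1.0000: CF_t = 20.500000, DF = 0.959287, PV = 19.665382
  t = 1.5000: CF_t = 20.500000, DF = 0.939556, PV = 19.260903
  t = 2.0000: CF_t = 20.500000, DF = 0.920231, PV = 18.864743
  t = 2.5000: CF_t = 20.500000, DF = 0.901304, PV = 18.476732
  t = 3.0000: CF_t = 20.500000, DF = 0.882766, PV = 18.096701
  t = 3.5000: CF_t = 20.500000, DF = 0.864609, PV = 17.724487
  t = 4.0000: CF_t = 20.500000, DF = 0.846826, PV = 17.359928
  t = 4.5000: CF_t = 20.500000, DF = 0.829408, PV = 17.002868
  t = 5.0000: CF_t = 20.500000, DF = 0.812349, PV = 16.653152
  t = 5.5000: CF_t = 20.500000, DF = 0.795640, PV = 16.310629
  t = 6.0000: CF_t = 20.500000, DF = 0.779276, PV = 15.975150
  t = 6.5000: CF_t = 20.500000, DF = 0.763247, PV = 15.646572
  t = 7.0000: CF_t = 1020.500000, DF = 0.747549, PV = 762.873659
Price P = sum_t PV_t = 993.989260

Answer: Price = 993.9893


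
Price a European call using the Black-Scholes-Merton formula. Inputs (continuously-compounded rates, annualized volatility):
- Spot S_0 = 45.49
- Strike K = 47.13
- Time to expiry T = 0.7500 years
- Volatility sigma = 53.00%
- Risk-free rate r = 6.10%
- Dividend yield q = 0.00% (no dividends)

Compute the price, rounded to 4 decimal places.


d1 = (ln(S/K) + (r - q + 0.5*sigma^2) * T) / (sigma * sqrt(T)) = 0.25200856
d2 = d1 - sigma * sqrt(T) = -0.20698491
exp(-rT) = 0.95528075; exp(-qT) = 1.00000000
C = S_0 * exp(-qT) * N(d1) - K * exp(-rT) * N(d2)
N(d1) = 0.59948278; N(d2) = 0.41801082
C = 45.4900 * 1.00000000 * 0.59948278 - 47.1300 * 0.95528075 * 0.41801082 = 8.4506

Answer: Price = 8.4506


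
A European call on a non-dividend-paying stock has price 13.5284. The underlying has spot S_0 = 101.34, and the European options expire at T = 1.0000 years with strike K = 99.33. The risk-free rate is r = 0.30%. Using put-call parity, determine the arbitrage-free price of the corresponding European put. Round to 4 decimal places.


Answer: Put price = 11.2209

Derivation:
Put-call parity: C - P = S_0 * exp(-qT) - K * exp(-rT).
S_0 * exp(-qT) = 101.3400 * 1.00000000 = 101.34000000
K * exp(-rT) = 99.3300 * 0.99700450 = 99.03245654
P = C - S*exp(-qT) + K*exp(-rT)
P = 13.5284 - 101.34000000 + 99.03245654 = 11.2209


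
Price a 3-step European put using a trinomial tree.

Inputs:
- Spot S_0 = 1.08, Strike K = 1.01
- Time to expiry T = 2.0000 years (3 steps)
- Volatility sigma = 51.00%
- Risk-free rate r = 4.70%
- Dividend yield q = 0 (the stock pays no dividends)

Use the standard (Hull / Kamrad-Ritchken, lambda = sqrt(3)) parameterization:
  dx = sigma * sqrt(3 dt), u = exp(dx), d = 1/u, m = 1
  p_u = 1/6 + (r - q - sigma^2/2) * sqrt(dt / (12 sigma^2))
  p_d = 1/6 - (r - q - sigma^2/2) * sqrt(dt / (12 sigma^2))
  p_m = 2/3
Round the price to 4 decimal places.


dt = T/N = 0.666667; dx = sigma*sqrt(3*dt) = 0.721249
u = exp(dx) = 2.057001; d = 1/u = 0.486145
p_u = 0.128284, p_m = 0.666667, p_d = 0.205049
Discount per step: exp(-r*dt) = 0.969152
Stock lattice S(k, j) with j the centered position index:
  k=0: S(0,+0) = 1.0800
  k=1: S(1,-1) = 0.5250; S(1,+0) = 1.0800; S(1,+1) = 2.2216
  k=2: S(2,-2) = 0.2552; S(2,-1) = 0.5250; S(2,+0) = 1.0800; S(2,+1) = 2.2216; S(2,+2) = 4.5698
  k=3: S(3,-3) = 0.1241; S(3,-2) = 0.2552; S(3,-1) = 0.5250; S(3,+0) = 1.0800; S(3,+1) = 2.2216; S(3,+2) = 4.5698; S(3,+3) = 9.4000
Terminal payoffs V(N, j) = max(K - S_T, 0):
  V(3,-3) = 0.885915; V(3,-2) = 0.754756; V(3,-1) = 0.484964; V(3,+0) = 0.000000; V(3,+1) = 0.000000; V(3,+2) = 0.000000; V(3,+3) = 0.000000
Backward induction: V(k, j) = exp(-r*dt) * [p_u * V(k+1, j+1) + p_m * V(k+1, j) + p_d * V(k+1, j-1)]
  V(2,-2) = exp(-r*dt) * [p_u*0.484964 + p_m*0.754756 + p_d*0.885915] = 0.723996
  V(2,-1) = exp(-r*dt) * [p_u*0.000000 + p_m*0.484964 + p_d*0.754756] = 0.463324
  V(2,+0) = exp(-r*dt) * [p_u*0.000000 + p_m*0.000000 + p_d*0.484964] = 0.096374
  V(2,+1) = exp(-r*dt) * [p_u*0.000000 + p_m*0.000000 + p_d*0.000000] = 0.000000
  V(2,+2) = exp(-r*dt) * [p_u*0.000000 + p_m*0.000000 + p_d*0.000000] = 0.000000
  V(1,-1) = exp(-r*dt) * [p_u*0.096374 + p_m*0.463324 + p_d*0.723996] = 0.455212
  V(1,+0) = exp(-r*dt) * [p_u*0.000000 + p_m*0.096374 + p_d*0.463324] = 0.154341
  V(1,+1) = exp(-r*dt) * [p_u*0.000000 + p_m*0.000000 + p_d*0.096374] = 0.019152
  V(0,+0) = exp(-r*dt) * [p_u*0.019152 + p_m*0.154341 + p_d*0.455212] = 0.192562

Answer: Price = V(0,0) = 0.1926


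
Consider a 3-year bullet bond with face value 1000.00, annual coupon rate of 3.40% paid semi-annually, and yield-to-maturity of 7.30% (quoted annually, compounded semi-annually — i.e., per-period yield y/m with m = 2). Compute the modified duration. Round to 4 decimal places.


Answer: Modified duration = 2.7680

Derivation:
Coupon per period c = face * coupon_rate / m = 17.000000
Periods per year m = 2; per-period yield y/m = 0.036500
Number of cashflows N = 6
Cashflows (t years, CF_t, discount factor 1/(1+y/m)^(m*t), PV):
  t = 0.5000: CF_t = 17.000000, DF = 0.964785, PV = 16.401351
  t = 1.0000: CF_t = 17.000000, DF = 0.930811, PV = 15.823783
  t = 1.5000: CF_t = 17.000000, DF = 0.898033, PV = 15.266553
  t = 2.0000: CF_t = 17.000000, DF = 0.866409, PV = 14.728947
  t = 2.5000: CF_t = 17.000000, DF = 0.835898, PV = 14.210272
  t = 3.0000: CF_t = 1017.000000, DF = 0.806462, PV = 820.172332
Price P = sum_t PV_t = 896.603237
First compute Macaulay numerator sum_t t * PV_t:
  t * PV_t at t = 0.5000: 8.200675
  t * PV_t at t = 1.0000: 15.823783
  t * PV_t at t = 1.5000: 22.899830
  t * PV_t at t = 2.0000: 29.457894
  t * PV_t at t = 2.5000: 35.525680
  t * PV_t at t = 3.0000: 2460.516995
Macaulay duration D = 2572.424857 / 896.603237 = 2.869078
Modified duration = D / (1 + y/m) = 2.869078 / (1 + 0.036500) = 2.768045


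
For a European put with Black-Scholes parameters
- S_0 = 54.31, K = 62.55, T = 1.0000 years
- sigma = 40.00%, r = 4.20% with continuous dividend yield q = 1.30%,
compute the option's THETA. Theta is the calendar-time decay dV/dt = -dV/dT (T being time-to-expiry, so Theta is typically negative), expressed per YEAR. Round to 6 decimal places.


Answer: Theta = -2.909730

Derivation:
d1 = -0.0806446622; d2 = -0.4806446622
phi(d1) = 0.3976471145; exp(-qT) = 0.9870841350; exp(-rT) = 0.9588697806
Theta = -S*exp(-qT)*phi(d1)*sigma/(2*sqrt(T)) + r*K*exp(-rT)*N(-d2) - q*S*exp(-qT)*N(-d1)
N(-d1) = 0.5321377267; N(-d2) = 0.6846154664; sqrt(T) = 1.0000000000
Term 1 = -54.3100 * 0.9870841350 * 0.3976471145 * 0.4000 / (2 * 1.0000000000) = -4.2634561988
Term 2 = 0.0420 * 62.5500 * 0.9588697806 * 0.6846154664 = 1.7245784003
Term 3 = -0.0130 * 54.3100 * 0.9870841350 * 0.5321377267 = -0.3708526415
Theta = -4.2634561988 + (1.7245784003) + (-0.3708526415) = -2.909730


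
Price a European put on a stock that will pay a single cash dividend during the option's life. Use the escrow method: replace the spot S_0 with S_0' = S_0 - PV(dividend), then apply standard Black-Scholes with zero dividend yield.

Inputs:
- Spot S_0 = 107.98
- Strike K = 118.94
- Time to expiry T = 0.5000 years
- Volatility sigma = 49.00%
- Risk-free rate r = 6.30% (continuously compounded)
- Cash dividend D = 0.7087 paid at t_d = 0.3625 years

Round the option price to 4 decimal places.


PV(D) = D * exp(-r * t_d) = 0.7087 * 0.97742130 = 0.69269848
S_0' = S_0 - PV(D) = 107.9800 - 0.69269848 = 107.28730152
d1 = (ln(S_0'/K) + (r + sigma^2/2)*T) / (sigma*sqrt(T)) = -0.03343278
d2 = d1 - sigma*sqrt(T) = -0.37991510
exp(-rT) = 0.96899096
N(-d1) = 0.51333527; N(-d2) = 0.64799578
P = K * exp(-rT) * N(-d2) - S_0' * N(-d1) = 118.9400 * 0.96899096 * 0.64799578 - 107.28730152 * 0.51333527 = 19.6083

Answer: Price = 19.6083


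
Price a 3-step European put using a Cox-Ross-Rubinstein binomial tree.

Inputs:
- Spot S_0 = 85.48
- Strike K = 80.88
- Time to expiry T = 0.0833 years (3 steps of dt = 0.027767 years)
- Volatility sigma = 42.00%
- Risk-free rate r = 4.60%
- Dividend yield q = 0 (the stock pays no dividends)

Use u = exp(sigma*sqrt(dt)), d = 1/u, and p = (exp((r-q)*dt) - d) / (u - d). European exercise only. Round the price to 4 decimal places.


dt = T/N = 0.027767
u = exp(sigma*sqrt(dt)) = 1.072493; d = 1/u = 0.932407
p = (exp((r-q)*dt) - d) / (u - d) = 0.491634
Discount per step: exp(-r*dt) = 0.998724
Stock lattice S(k, i) with i counting down-moves:
  k=0: S(0,0) = 85.4800
  k=1: S(1,0) = 91.6767; S(1,1) = 79.7021
  k=2: S(2,0) = 98.3227; S(2,1) = 85.4800; S(2,2) = 74.3148
  k=3: S(3,0) = 105.4504; S(3,1) = 91.6767; S(3,2) = 79.7021; S(3,3) = 69.2917
Terminal payoffs V(N, i) = max(K - S_T, 0):
  V(3,0) = 0.000000; V(3,1) = 0.000000; V(3,2) = 1.177860; V(3,3) = 11.588348
Backward induction: V(k, i) = exp(-r*dt) * [p * V(k+1, i) + (1-p) * V(k+1, i+1)].
  V(2,0) = exp(-r*dt) * [p*0.000000 + (1-p)*0.000000] = 0.000000
  V(2,1) = exp(-r*dt) * [p*0.000000 + (1-p)*1.177860] = 0.598020
  V(2,2) = exp(-r*dt) * [p*1.177860 + (1-p)*11.588348] = 6.461938
  V(1,0) = exp(-r*dt) * [p*0.000000 + (1-p)*0.598020] = 0.303625
  V(1,1) = exp(-r*dt) * [p*0.598020 + (1-p)*6.461938] = 3.574467
  V(0,0) = exp(-r*dt) * [p*0.303625 + (1-p)*3.574467] = 1.963899

Answer: Price = V(0,0) = 1.9639


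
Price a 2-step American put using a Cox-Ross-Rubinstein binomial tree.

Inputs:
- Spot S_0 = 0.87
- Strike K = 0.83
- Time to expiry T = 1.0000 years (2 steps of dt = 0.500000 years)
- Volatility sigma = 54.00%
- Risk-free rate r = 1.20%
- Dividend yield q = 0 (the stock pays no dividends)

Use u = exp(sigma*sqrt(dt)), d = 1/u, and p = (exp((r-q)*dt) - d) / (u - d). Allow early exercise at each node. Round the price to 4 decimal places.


dt = T/N = 0.500000
u = exp(sigma*sqrt(dt)) = 1.464974; d = 1/u = 0.682606
p = (exp((r-q)*dt) - d) / (u - d) = 0.413376
Discount per step: exp(-r*dt) = 0.994018
Stock lattice S(k, i) with i counting down-moves:
  k=0: S(0,0) = 0.8700
  k=1: S(1,0) = 1.2745; S(1,1) = 0.5939
  k=2: S(2,0) = 1.8672; S(2,1) = 0.8700; S(2,2) = 0.4054
Terminal payoffs V(N, i) = max(K - S_T, 0):
  V(2,0) = 0.000000; V(2,1) = 0.000000; V(2,2) = 0.424623
Backward induction: V(k, i) = exp(-r*dt) * [p * V(k+1, i) + (1-p) * V(k+1, i+1)]; then take max(V_cont, immediate exercise) for American.
  V(1,0) = exp(-r*dt) * [p*0.000000 + (1-p)*0.000000] = 0.000000; exercise = 0.000000; V(1,0) = max -> 0.000000
  V(1,1) = exp(-r*dt) * [p*0.000000 + (1-p)*0.424623] = 0.247604; exercise = 0.236133; V(1,1) = max -> 0.247604
  V(0,0) = exp(-r*dt) * [p*0.000000 + (1-p)*0.247604] = 0.144382; exercise = 0.000000; V(0,0) = max -> 0.144382

Answer: Price = V(0,0) = 0.1444


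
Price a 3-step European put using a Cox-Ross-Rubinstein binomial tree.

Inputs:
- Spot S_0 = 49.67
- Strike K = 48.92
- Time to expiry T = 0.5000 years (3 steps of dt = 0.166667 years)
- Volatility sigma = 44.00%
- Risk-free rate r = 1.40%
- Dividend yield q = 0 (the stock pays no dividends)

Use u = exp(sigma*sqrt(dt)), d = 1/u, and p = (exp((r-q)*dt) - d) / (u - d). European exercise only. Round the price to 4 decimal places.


Answer: Price = V(0,0) = 6.0454

Derivation:
dt = T/N = 0.166667
u = exp(sigma*sqrt(dt)) = 1.196774; d = 1/u = 0.835580
p = (exp((r-q)*dt) - d) / (u - d) = 0.461681
Discount per step: exp(-r*dt) = 0.997669
Stock lattice S(k, i) with i counting down-moves:
  k=0: S(0,0) = 49.6700
  k=1: S(1,0) = 59.4437; S(1,1) = 41.5033
  k=2: S(2,0) = 71.1407; S(2,1) = 49.6700; S(2,2) = 34.6793
  k=3: S(3,0) = 85.1393; S(3,1) = 59.4437; S(3,2) = 41.5033; S(3,3) = 28.9773
Terminal payoffs V(N, i) = max(K - S_T, 0):
  V(3,0) = 0.000000; V(3,1) = 0.000000; V(3,2) = 7.416744; V(3,3) = 19.942682
Backward induction: V(k, i) = exp(-r*dt) * [p * V(k+1, i) + (1-p) * V(k+1, i+1)].
  V(2,0) = exp(-r*dt) * [p*0.000000 + (1-p)*0.000000] = 0.000000
  V(2,1) = exp(-r*dt) * [p*0.000000 + (1-p)*7.416744] = 3.983272
  V(2,2) = exp(-r*dt) * [p*7.416744 + (1-p)*19.942682] = 14.126698
  V(1,0) = exp(-r*dt) * [p*0.000000 + (1-p)*3.983272] = 2.139275
  V(1,1) = exp(-r*dt) * [p*3.983272 + (1-p)*14.126698] = 9.421665
  V(0,0) = exp(-r*dt) * [p*2.139275 + (1-p)*9.421665] = 6.045404


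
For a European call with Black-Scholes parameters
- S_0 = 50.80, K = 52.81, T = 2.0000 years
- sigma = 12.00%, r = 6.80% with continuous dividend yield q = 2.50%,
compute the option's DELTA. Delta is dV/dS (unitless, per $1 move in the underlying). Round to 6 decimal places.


Answer: Delta = 0.610386

Derivation:
d1 = 0.3629566608; d2 = 0.1932510333
phi(d1) = 0.3735111949; exp(-qT) = 0.9512294245; exp(-rT) = 0.8728426325
N(d1) = 0.6416813703
Delta = exp(-qT) * N(d1) = 0.9512294245 * 0.6416813703 = 0.610386


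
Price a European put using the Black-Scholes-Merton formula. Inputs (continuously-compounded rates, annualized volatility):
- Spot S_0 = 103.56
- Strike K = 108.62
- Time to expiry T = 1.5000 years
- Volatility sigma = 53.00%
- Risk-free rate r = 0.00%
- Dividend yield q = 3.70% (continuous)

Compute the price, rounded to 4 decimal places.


d1 = (ln(S/K) + (r - q + 0.5*sigma^2) * T) / (sigma * sqrt(T)) = 0.16556487
d2 = d1 - sigma * sqrt(T) = -0.48354992
exp(-rT) = 1.00000000; exp(-qT) = 0.94601202
P = K * exp(-rT) * N(-d2) - S_0 * exp(-qT) * N(-d1)
N(-d1) = 0.43424970; N(-d2) = 0.68564734
P = 108.6200 * 1.00000000 * 0.68564734 - 103.5600 * 0.94601202 * 0.43424970 = 31.9320

Answer: Price = 31.9320


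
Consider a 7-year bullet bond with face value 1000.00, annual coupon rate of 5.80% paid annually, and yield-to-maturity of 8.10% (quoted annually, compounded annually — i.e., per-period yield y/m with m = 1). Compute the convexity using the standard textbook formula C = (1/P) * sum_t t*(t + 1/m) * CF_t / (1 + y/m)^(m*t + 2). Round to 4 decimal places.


Coupon per period c = face * coupon_rate / m = 58.000000
Periods per year m = 1; per-period yield y/m = 0.081000
Number of cashflows N = 7
Cashflows (t years, CF_t, discount factor 1/(1+y/m)^(m*t), PV):
  t = 1.0000: CF_t = 58.000000, DF = 0.925069, PV = 53.654024
  t = 2.0000: CF_t = 58.000000, DF = 0.855753, PV = 49.633695
  t = 3.0000: CF_t = 58.000000, DF = 0.791631, PV = 45.914611
  t = 4.0000: CF_t = 58.000000, DF = 0.732314, PV = 42.474201
  t = 5.0000: CF_t = 58.000000, DF = 0.677441, PV = 39.291583
  t = 6.0000: CF_t = 58.000000, DF = 0.626680, PV = 36.347440
  t = 7.0000: CF_t = 1058.000000, DF = 0.579722, PV = 613.346385
Price P = sum_t PV_t = 880.661939
Convexity numerator sum_t t*(t + 1/m) * CF_t / (1+y/m)^(m*t + 2):
  t = 1.0000: term = 91.829223
  t = 2.0000: term = 254.845206
  t = 3.0000: term = 471.498993
  t = 4.0000: term = 726.948803
  t = 5.0000: term = 1008.717117
  t = 6.0000: term = 1306.386646
  t = 7.0000: term = 29392.900813
Convexity = (1/P) * sum = 33253.126801 / 880.661939 = 37.759241

Answer: Convexity = 37.7592


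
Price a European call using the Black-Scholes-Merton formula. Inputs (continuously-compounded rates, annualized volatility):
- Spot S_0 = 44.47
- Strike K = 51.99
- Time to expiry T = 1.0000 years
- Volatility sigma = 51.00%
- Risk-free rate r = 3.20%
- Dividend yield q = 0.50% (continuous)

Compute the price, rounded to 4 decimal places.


Answer: Price = 6.7653

Derivation:
d1 = (ln(S/K) + (r - q + 0.5*sigma^2) * T) / (sigma * sqrt(T)) = 0.00159493
d2 = d1 - sigma * sqrt(T) = -0.50840507
exp(-rT) = 0.96850658; exp(-qT) = 0.99501248
C = S_0 * exp(-qT) * N(d1) - K * exp(-rT) * N(d2)
N(d1) = 0.50063628; N(d2) = 0.30558465
C = 44.4700 * 0.99501248 * 0.50063628 - 51.9900 * 0.96850658 * 0.30558465 = 6.7653


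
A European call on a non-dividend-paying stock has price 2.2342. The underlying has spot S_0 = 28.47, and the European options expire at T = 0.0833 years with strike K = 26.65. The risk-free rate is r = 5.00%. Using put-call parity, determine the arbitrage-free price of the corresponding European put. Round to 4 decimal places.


Put-call parity: C - P = S_0 * exp(-qT) - K * exp(-rT).
S_0 * exp(-qT) = 28.4700 * 1.00000000 = 28.47000000
K * exp(-rT) = 26.6500 * 0.99584366 = 26.53923358
P = C - S*exp(-qT) + K*exp(-rT)
P = 2.2342 - 28.47000000 + 26.53923358 = 0.3034

Answer: Put price = 0.3034


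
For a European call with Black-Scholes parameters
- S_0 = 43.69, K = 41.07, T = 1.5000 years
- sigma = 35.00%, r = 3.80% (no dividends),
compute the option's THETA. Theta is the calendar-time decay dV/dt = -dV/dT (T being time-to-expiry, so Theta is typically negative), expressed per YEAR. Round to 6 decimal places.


d1 = 0.4915690021; d2 = 0.0629082971
phi(d1) = 0.3535400250; exp(-qT) = 1.0000000000; exp(-rT) = 0.9445940694
Theta = -S*exp(-qT)*phi(d1)*sigma/(2*sqrt(T)) - r*K*exp(-rT)*N(d2) + q*S*exp(-qT)*N(d1)
N(d1) = 0.6884879694; N(d2) = 0.5250802361; sqrt(T) = 1.2247448714
Term 1 = -43.6900 * 1.0000000000 * 0.3535400250 * 0.3500 / (2 * 1.2247448714) = -2.2070544725
Term 2 = -0.0380 * 41.0700 * 0.9445940694 * 0.5250802361 = -0.7740681280
Term 3 = 0 (no dividend yield, q = 0)
Theta = -2.2070544725 + (-0.7740681280) + (0.0000000000) = -2.981123

Answer: Theta = -2.981123


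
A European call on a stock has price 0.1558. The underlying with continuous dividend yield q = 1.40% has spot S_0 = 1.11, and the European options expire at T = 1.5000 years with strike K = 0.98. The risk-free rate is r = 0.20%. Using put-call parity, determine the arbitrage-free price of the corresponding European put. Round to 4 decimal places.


Answer: Put price = 0.0459

Derivation:
Put-call parity: C - P = S_0 * exp(-qT) - K * exp(-rT).
S_0 * exp(-qT) = 1.1100 * 0.97921896 = 1.08693305
K * exp(-rT) = 0.9800 * 0.99700450 = 0.97706441
P = C - S*exp(-qT) + K*exp(-rT)
P = 0.1558 - 1.08693305 + 0.97706441 = 0.0459


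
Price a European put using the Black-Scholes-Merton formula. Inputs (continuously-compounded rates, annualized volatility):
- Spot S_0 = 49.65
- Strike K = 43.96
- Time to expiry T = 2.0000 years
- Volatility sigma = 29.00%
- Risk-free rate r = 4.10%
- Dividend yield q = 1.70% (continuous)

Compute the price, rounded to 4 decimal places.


d1 = (ln(S/K) + (r - q + 0.5*sigma^2) * T) / (sigma * sqrt(T)) = 0.61888487
d2 = d1 - sigma * sqrt(T) = 0.20876294
exp(-rT) = 0.92127196; exp(-qT) = 0.96657150
P = K * exp(-rT) * N(-d2) - S_0 * exp(-qT) * N(-d1)
N(-d1) = 0.26799610; N(-d2) = 0.41731665
P = 43.9600 * 0.92127196 * 0.41731665 - 49.6500 * 0.96657150 * 0.26799610 = 4.0397

Answer: Price = 4.0397


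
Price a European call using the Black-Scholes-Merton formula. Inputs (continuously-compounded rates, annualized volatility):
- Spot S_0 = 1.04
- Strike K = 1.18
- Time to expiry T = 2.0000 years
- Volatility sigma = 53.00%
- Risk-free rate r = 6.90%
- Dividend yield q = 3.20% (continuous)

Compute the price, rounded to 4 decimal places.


d1 = (ln(S/K) + (r - q + 0.5*sigma^2) * T) / (sigma * sqrt(T)) = 0.30499820
d2 = d1 - sigma * sqrt(T) = -0.44453499
exp(-rT) = 0.87109869; exp(-qT) = 0.93800500
C = S_0 * exp(-qT) * N(d1) - K * exp(-rT) * N(d2)
N(d1) = 0.61981624; N(d2) = 0.32832792
C = 1.0400 * 0.93800500 * 0.61981624 - 1.1800 * 0.87109869 * 0.32832792 = 0.2672

Answer: Price = 0.2672


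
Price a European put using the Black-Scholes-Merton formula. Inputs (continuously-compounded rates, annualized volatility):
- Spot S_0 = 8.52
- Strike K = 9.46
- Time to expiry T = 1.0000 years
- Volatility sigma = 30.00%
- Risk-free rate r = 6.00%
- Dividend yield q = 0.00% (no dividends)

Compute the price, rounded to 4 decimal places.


d1 = (ln(S/K) + (r - q + 0.5*sigma^2) * T) / (sigma * sqrt(T)) = 0.00114653
d2 = d1 - sigma * sqrt(T) = -0.29885347
exp(-rT) = 0.94176453; exp(-qT) = 1.00000000
P = K * exp(-rT) * N(-d2) - S_0 * exp(-qT) * N(-d1)
N(-d1) = 0.49954260; N(-d2) = 0.61747408
P = 9.4600 * 0.94176453 * 0.61747408 - 8.5200 * 1.00000000 * 0.49954260 = 1.2450

Answer: Price = 1.2450


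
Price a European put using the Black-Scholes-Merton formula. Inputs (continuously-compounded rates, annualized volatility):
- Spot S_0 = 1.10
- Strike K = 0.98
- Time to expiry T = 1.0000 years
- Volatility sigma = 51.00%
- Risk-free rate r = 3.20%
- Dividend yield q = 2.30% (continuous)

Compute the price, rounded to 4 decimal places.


d1 = (ln(S/K) + (r - q + 0.5*sigma^2) * T) / (sigma * sqrt(T)) = 0.49914292
d2 = d1 - sigma * sqrt(T) = -0.01085708
exp(-rT) = 0.96850658; exp(-qT) = 0.97726248
P = K * exp(-rT) * N(-d2) - S_0 * exp(-qT) * N(-d1)
N(-d1) = 0.30883935; N(-d2) = 0.50433126
P = 0.9800 * 0.96850658 * 0.50433126 - 1.1000 * 0.97726248 * 0.30883935 = 0.1467

Answer: Price = 0.1467


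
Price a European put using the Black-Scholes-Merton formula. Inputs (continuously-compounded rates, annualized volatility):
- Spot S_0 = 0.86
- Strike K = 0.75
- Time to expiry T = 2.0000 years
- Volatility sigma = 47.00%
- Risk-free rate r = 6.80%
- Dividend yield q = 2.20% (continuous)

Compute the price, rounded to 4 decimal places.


d1 = (ln(S/K) + (r - q + 0.5*sigma^2) * T) / (sigma * sqrt(T)) = 0.67665483
d2 = d1 - sigma * sqrt(T) = 0.01197445
exp(-rT) = 0.87284263; exp(-qT) = 0.95695396
P = K * exp(-rT) * N(-d2) - S_0 * exp(-qT) * N(-d1)
N(-d1) = 0.24931249; N(-d2) = 0.49522300
P = 0.7500 * 0.87284263 * 0.49522300 - 0.8600 * 0.95695396 * 0.24931249 = 0.1190

Answer: Price = 0.1190


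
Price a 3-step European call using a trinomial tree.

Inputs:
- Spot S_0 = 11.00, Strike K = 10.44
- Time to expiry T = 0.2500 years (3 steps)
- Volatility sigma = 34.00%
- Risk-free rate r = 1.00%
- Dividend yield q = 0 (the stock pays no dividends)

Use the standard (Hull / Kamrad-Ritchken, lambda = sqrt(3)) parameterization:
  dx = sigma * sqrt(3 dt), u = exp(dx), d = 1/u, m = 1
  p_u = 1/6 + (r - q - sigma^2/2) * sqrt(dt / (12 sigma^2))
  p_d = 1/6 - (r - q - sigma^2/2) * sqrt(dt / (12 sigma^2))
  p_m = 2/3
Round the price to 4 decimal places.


Answer: Price = V(0,0) = 1.0655

Derivation:
dt = T/N = 0.083333; dx = sigma*sqrt(3*dt) = 0.170000
u = exp(dx) = 1.185305; d = 1/u = 0.843665
p_u = 0.154951, p_m = 0.666667, p_d = 0.178382
Discount per step: exp(-r*dt) = 0.999167
Stock lattice S(k, j) with j the centered position index:
  k=0: S(0,+0) = 11.0000
  k=1: S(1,-1) = 9.2803; S(1,+0) = 11.0000; S(1,+1) = 13.0384
  k=2: S(2,-2) = 7.8295; S(2,-1) = 9.2803; S(2,+0) = 11.0000; S(2,+1) = 13.0384; S(2,+2) = 15.4544
  k=3: S(3,-3) = 6.6055; S(3,-2) = 7.8295; S(3,-1) = 9.2803; S(3,+0) = 11.0000; S(3,+1) = 13.0384; S(3,+2) = 15.4544; S(3,+3) = 18.3182
Terminal payoffs V(N, j) = max(S_T - K, 0):
  V(3,-3) = 0.000000; V(3,-2) = 0.000000; V(3,-1) = 0.000000; V(3,+0) = 0.560000; V(3,+1) = 2.598353; V(3,+2) = 5.014423; V(3,+3) = 7.878203
Backward induction: V(k, j) = exp(-r*dt) * [p_u * V(k+1, j+1) + p_m * V(k+1, j) + p_d * V(k+1, j-1)]
  V(2,-2) = exp(-r*dt) * [p_u*0.000000 + p_m*0.000000 + p_d*0.000000] = 0.000000
  V(2,-1) = exp(-r*dt) * [p_u*0.560000 + p_m*0.000000 + p_d*0.000000] = 0.086700
  V(2,+0) = exp(-r*dt) * [p_u*2.598353 + p_m*0.560000 + p_d*0.000000] = 0.775304
  V(2,+1) = exp(-r*dt) * [p_u*5.014423 + p_m*2.598353 + p_d*0.560000] = 2.606946
  V(2,+2) = exp(-r*dt) * [p_u*7.878203 + p_m*5.014423 + p_d*2.598353] = 5.022997
  V(1,-1) = exp(-r*dt) * [p_u*0.775304 + p_m*0.086700 + p_d*0.000000] = 0.177786
  V(1,+0) = exp(-r*dt) * [p_u*2.606946 + p_m*0.775304 + p_d*0.086700] = 0.935504
  V(1,+1) = exp(-r*dt) * [p_u*5.022997 + p_m*2.606946 + p_d*0.775304] = 2.652372
  V(0,+0) = exp(-r*dt) * [p_u*2.652372 + p_m*0.935504 + p_d*0.177786] = 1.065483


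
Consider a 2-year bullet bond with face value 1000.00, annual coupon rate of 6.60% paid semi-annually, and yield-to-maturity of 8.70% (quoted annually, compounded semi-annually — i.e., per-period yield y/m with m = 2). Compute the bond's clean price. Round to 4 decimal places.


Answer: Price = 962.1984

Derivation:
Coupon per period c = face * coupon_rate / m = 33.000000
Periods per year m = 2; per-period yield y/m = 0.043500
Number of cashflows N = 4
Cashflows (t years, CF_t, discount factor 1/(1+y/m)^(m*t), PV):
  t = 0.5000: CF_t = 33.000000, DF = 0.958313, PV = 31.624341
  t = 1.0000: CF_t = 33.000000, DF = 0.918365, PV = 30.306029
  t = 1.5000: CF_t = 33.000000, DF = 0.880081, PV = 29.042673
  t = 2.0000: CF_t = 1033.000000, DF = 0.843393, PV = 871.225359
Price P = sum_t PV_t = 962.198401


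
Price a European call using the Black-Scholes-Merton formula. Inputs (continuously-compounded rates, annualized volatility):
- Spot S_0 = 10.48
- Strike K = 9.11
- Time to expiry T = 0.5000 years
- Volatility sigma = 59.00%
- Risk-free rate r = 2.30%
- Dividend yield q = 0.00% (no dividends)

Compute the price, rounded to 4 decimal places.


d1 = (ln(S/K) + (r - q + 0.5*sigma^2) * T) / (sigma * sqrt(T)) = 0.57196781
d2 = d1 - sigma * sqrt(T) = 0.15477481
exp(-rT) = 0.98856587; exp(-qT) = 1.00000000
C = S_0 * exp(-qT) * N(d1) - K * exp(-rT) * N(d2)
N(d1) = 0.71632811; N(d2) = 0.56150057
C = 10.4800 * 1.00000000 * 0.71632811 - 9.1100 * 0.98856587 * 0.56150057 = 2.4503

Answer: Price = 2.4503


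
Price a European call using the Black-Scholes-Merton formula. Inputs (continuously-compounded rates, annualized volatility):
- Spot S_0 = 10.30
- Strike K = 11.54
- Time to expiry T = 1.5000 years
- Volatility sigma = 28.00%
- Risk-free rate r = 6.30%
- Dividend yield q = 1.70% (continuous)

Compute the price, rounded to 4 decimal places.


Answer: Price = 1.1805

Derivation:
d1 = (ln(S/K) + (r - q + 0.5*sigma^2) * T) / (sigma * sqrt(T)) = 0.04118827
d2 = d1 - sigma * sqrt(T) = -0.30174029
exp(-rT) = 0.90982773; exp(-qT) = 0.97482238
C = S_0 * exp(-qT) * N(d1) - K * exp(-rT) * N(d2)
N(d1) = 0.51642710; N(d2) = 0.38142502
C = 10.3000 * 0.97482238 * 0.51642710 - 11.5400 * 0.90982773 * 0.38142502 = 1.1805


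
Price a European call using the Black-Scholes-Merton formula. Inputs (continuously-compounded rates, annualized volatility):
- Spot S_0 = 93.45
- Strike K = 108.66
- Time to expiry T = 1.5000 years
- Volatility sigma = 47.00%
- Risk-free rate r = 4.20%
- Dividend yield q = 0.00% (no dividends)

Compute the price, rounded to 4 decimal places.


Answer: Price = 18.1007

Derivation:
d1 = (ln(S/K) + (r - q + 0.5*sigma^2) * T) / (sigma * sqrt(T)) = 0.13529139
d2 = d1 - sigma * sqrt(T) = -0.44033870
exp(-rT) = 0.93894347; exp(-qT) = 1.00000000
C = S_0 * exp(-qT) * N(d1) - K * exp(-rT) * N(d2)
N(d1) = 0.55380925; N(d2) = 0.32984591
C = 93.4500 * 1.00000000 * 0.55380925 - 108.6600 * 0.93894347 * 0.32984591 = 18.1007


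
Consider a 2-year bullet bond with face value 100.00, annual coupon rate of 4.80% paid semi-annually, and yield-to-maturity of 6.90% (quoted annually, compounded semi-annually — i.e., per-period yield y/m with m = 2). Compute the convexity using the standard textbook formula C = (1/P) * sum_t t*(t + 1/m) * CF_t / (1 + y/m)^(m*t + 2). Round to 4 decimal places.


Answer: Convexity = 4.4522

Derivation:
Coupon per period c = face * coupon_rate / m = 2.400000
Periods per year m = 2; per-period yield y/m = 0.034500
Number of cashflows N = 4
Cashflows (t years, CF_t, discount factor 1/(1+y/m)^(m*t), PV):
  t = 0.5000: CF_t = 2.400000, DF = 0.966651, PV = 2.319961
  t = 1.0000: CF_t = 2.400000, DF = 0.934413, PV = 2.242592
  t = 1.5000: CF_t = 2.400000, DF = 0.903251, PV = 2.167803
  t = 2.0000: CF_t = 102.400000, DF = 0.873128, PV = 89.408329
Price P = sum_t PV_t = 96.138685
Convexity numerator sum_t t*(t + 1/m) * CF_t / (1+y/m)^(m*t + 2):
  t = 0.5000: term = 1.083901
  t = 1.0000: term = 3.143262
  t = 1.5000: term = 6.076871
  t = 2.0000: term = 417.721656
Convexity = (1/P) * sum = 428.025690 / 96.138685 = 4.452169


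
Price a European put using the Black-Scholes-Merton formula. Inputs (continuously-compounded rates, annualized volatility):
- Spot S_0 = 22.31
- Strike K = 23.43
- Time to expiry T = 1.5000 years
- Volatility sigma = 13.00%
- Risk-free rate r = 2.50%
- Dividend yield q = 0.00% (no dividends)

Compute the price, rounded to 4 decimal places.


Answer: Price = 1.5563

Derivation:
d1 = (ln(S/K) + (r - q + 0.5*sigma^2) * T) / (sigma * sqrt(T)) = 0.00749139
d2 = d1 - sigma * sqrt(T) = -0.15172544
exp(-rT) = 0.96319442; exp(-qT) = 1.00000000
P = K * exp(-rT) * N(-d2) - S_0 * exp(-qT) * N(-d1)
N(-d1) = 0.49701139; N(-d2) = 0.56029825
P = 23.4300 * 0.96319442 * 0.56029825 - 22.3100 * 1.00000000 * 0.49701139 = 1.5563


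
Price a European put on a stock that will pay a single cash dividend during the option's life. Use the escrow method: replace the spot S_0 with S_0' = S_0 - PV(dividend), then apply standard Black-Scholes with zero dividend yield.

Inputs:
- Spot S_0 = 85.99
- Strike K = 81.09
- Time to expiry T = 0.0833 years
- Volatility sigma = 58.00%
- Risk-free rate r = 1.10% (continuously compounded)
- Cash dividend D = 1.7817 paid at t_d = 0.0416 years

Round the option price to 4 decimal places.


Answer: Price = 4.0599

Derivation:
PV(D) = D * exp(-r * t_d) = 1.7817 * 0.99954250 = 1.78088488
S_0' = S_0 - PV(D) = 85.9900 - 1.78088488 = 84.20911512
d1 = (ln(S_0'/K) + (r + sigma^2/2)*T) / (sigma*sqrt(T)) = 0.31464447
d2 = d1 - sigma*sqrt(T) = 0.14724638
exp(-rT) = 0.99908412
N(-d1) = 0.37651581; N(-d2) = 0.44146878
P = K * exp(-rT) * N(-d2) - S_0' * N(-d1) = 81.0900 * 0.99908412 * 0.44146878 - 84.20911512 * 0.37651581 = 4.0599


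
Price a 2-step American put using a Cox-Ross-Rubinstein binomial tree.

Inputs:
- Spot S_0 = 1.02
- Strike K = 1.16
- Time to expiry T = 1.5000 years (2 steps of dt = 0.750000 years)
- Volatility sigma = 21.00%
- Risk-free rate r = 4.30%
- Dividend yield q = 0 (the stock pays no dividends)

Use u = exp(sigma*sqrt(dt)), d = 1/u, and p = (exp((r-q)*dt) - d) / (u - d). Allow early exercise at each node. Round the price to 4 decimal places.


dt = T/N = 0.750000
u = exp(sigma*sqrt(dt)) = 1.199453; d = 1/u = 0.833714
p = (exp((r-q)*dt) - d) / (u - d) = 0.544273
Discount per step: exp(-r*dt) = 0.968264
Stock lattice S(k, i) with i counting down-moves:
  k=0: S(0,0) = 1.0200
  k=1: S(1,0) = 1.2234; S(1,1) = 0.8504
  k=2: S(2,0) = 1.4675; S(2,1) = 1.0200; S(2,2) = 0.7090
Terminal payoffs V(N, i) = max(K - S_T, 0):
  V(2,0) = 0.000000; V(2,1) = 0.140000; V(2,2) = 0.451020
Backward induction: V(k, i) = exp(-r*dt) * [p * V(k+1, i) + (1-p) * V(k+1, i+1)]; then take max(V_cont, immediate exercise) for American.
  V(1,0) = exp(-r*dt) * [p*0.000000 + (1-p)*0.140000] = 0.061777; exercise = 0.000000; V(1,0) = max -> 0.061777
  V(1,1) = exp(-r*dt) * [p*0.140000 + (1-p)*0.451020] = 0.272799; exercise = 0.309612; V(1,1) = max -> 0.309612
  V(0,0) = exp(-r*dt) * [p*0.061777 + (1-p)*0.309612] = 0.169177; exercise = 0.140000; V(0,0) = max -> 0.169177

Answer: Price = V(0,0) = 0.1692


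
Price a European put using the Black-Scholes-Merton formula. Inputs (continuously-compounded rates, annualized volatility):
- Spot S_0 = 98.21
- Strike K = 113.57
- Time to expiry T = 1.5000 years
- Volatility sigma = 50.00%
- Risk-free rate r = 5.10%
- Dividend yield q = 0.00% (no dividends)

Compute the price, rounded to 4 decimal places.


d1 = (ln(S/K) + (r - q + 0.5*sigma^2) * T) / (sigma * sqrt(T)) = 0.19381776
d2 = d1 - sigma * sqrt(T) = -0.41855467
exp(-rT) = 0.92635291; exp(-qT) = 1.00000000
P = K * exp(-rT) * N(-d2) - S_0 * exp(-qT) * N(-d1)
N(-d1) = 0.42315929; N(-d2) = 0.66222919
P = 113.5700 * 0.92635291 * 0.66222919 - 98.2100 * 1.00000000 * 0.42315929 = 28.1119

Answer: Price = 28.1119


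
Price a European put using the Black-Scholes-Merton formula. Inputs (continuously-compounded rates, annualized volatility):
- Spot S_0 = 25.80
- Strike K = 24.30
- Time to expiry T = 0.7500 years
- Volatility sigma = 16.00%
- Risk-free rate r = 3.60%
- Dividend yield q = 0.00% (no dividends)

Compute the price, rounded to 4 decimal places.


Answer: Price = 0.5516

Derivation:
d1 = (ln(S/K) + (r - q + 0.5*sigma^2) * T) / (sigma * sqrt(T)) = 0.69641535
d2 = d1 - sigma * sqrt(T) = 0.55785129
exp(-rT) = 0.97336124; exp(-qT) = 1.00000000
P = K * exp(-rT) * N(-d2) - S_0 * exp(-qT) * N(-d1)
N(-d1) = 0.24308438; N(-d2) = 0.28847297
P = 24.3000 * 0.97336124 * 0.28847297 - 25.8000 * 1.00000000 * 0.24308438 = 0.5516


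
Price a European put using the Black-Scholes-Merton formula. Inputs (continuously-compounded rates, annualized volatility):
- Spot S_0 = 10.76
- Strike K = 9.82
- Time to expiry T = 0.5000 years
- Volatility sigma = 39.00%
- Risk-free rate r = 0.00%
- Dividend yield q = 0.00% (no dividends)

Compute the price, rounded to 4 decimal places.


Answer: Price = 0.7195

Derivation:
d1 = (ln(S/K) + (r - q + 0.5*sigma^2) * T) / (sigma * sqrt(T)) = 0.46937180
d2 = d1 - sigma * sqrt(T) = 0.19360015
exp(-rT) = 1.00000000; exp(-qT) = 1.00000000
P = K * exp(-rT) * N(-d2) - S_0 * exp(-qT) * N(-d1)
N(-d1) = 0.31940195; N(-d2) = 0.42324449
P = 9.8200 * 1.00000000 * 0.42324449 - 10.7600 * 1.00000000 * 0.31940195 = 0.7195


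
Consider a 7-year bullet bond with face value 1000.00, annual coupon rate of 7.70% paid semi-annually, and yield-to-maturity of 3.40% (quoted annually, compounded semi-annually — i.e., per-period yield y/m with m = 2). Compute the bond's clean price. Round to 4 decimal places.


Coupon per period c = face * coupon_rate / m = 38.500000
Periods per year m = 2; per-period yield y/m = 0.017000
Number of cashflows N = 14
Cashflows (t years, CF_t, discount factor 1/(1+y/m)^(m*t), PV):
  t = 0.5000: CF_t = 38.500000, DF = 0.983284, PV = 37.856441
  t = 1.0000: CF_t = 38.500000, DF = 0.966848, PV = 37.223639
  t = 1.5000: CF_t = 38.500000, DF = 0.950686, PV = 36.601415
  t = 2.0000: CF_t = 38.500000, DF = 0.934795, PV = 35.989592
  t = 2.5000: CF_t = 38.500000, DF = 0.919169, PV = 35.387996
  t = 3.0000: CF_t = 38.500000, DF = 0.903804, PV = 34.796456
  t = 3.5000: CF_t = 38.500000, DF = 0.888696, PV = 34.214804
  t = 4.0000: CF_t = 38.500000, DF = 0.873841, PV = 33.642875
  t = 4.5000: CF_t = 38.500000, DF = 0.859234, PV = 33.080507
  t = 5.0000: CF_t = 38.500000, DF = 0.844871, PV = 32.527539
  t = 5.5000: CF_t = 38.500000, DF = 0.830748, PV = 31.983814
  t = 6.0000: CF_t = 38.500000, DF = 0.816862, PV = 31.449178
  t = 6.5000: CF_t = 38.500000, DF = 0.803207, PV = 30.923479
  t = 7.0000: CF_t = 1038.500000, DF = 0.789781, PV = 820.187526
Price P = sum_t PV_t = 1265.865258

Answer: Price = 1265.8653


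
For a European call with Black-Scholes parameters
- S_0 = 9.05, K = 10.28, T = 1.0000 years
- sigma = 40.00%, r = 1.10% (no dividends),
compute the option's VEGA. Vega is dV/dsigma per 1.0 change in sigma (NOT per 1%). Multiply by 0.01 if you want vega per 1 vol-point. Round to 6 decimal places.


d1 = -0.0910887558; d2 = -0.4910887558
phi(d1) = 0.3972906645; exp(-qT) = 1.0000000000; exp(-rT) = 0.9890602788
Vega = S * exp(-qT) * phi(d1) * sqrt(T) = 9.0500 * 1.0000000000 * 0.3972906645 * 1.0000000000 = 3.595481

Answer: Vega = 3.595481
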